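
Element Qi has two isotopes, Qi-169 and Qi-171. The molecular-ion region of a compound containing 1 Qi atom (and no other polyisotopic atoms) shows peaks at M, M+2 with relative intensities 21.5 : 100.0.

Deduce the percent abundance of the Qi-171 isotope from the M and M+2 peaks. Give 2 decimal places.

Let p = fractional abundance of Qi-169. I(M+2)/I(M) = [C(1,1)·p^0·(1−p)] / p^1 = 1·(1−p)/p = 100.0/21.5 = 4.6512
(1−p)/p = 4.6512/1 = 4.6512  ⇒  p = 1/(1 + 4.6512) = 0.1770
Qi-169: 17.70%, Qi-171: 82.30%.

82.30%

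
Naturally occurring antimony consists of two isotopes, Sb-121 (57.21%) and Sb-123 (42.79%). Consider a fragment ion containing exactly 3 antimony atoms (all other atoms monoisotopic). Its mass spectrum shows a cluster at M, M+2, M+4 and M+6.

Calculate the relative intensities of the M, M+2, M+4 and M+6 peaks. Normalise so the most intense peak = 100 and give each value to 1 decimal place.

44.6 : 100.0 : 74.8 : 18.6

Each Sb atom is independently Sb-121 (p = 0.5721) or Sb-123 (q = 0.4279); the cluster is the binomial expansion (p + q)^3.
P(M) = 0.5721^3 = 0.187247
P(M+2) = 3 × 0.5721^2 × 0.4279^1 = 0.420153
P(M+4) = 3 × 0.5721^1 × 0.4279^2 = 0.314252
P(M+6) = 0.4279^3 = 0.078348
The M+2 peak is largest (0.420153); scaling to 100 gives 44.6 : 100.0 : 74.8 : 18.6.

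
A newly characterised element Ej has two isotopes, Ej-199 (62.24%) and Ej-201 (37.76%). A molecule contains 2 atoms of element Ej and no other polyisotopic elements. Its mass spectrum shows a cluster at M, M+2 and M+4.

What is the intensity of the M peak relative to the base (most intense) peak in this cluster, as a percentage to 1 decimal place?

(0.6224 + 0.3776)^2 gives M 0.3874, M+2 0.4700, M+4 0.1426; the largest is M+2.
P(M+2) = C(2,1) × 0.6224^1 × 0.3776^1 = 2 × 0.6224 × 0.3776 = 0.470036 (base)
P(M) = C(2,0) × 0.6224^2 × 0.3776^0 = 1 × 0.38738176 × 1.0000 = 0.387382
Relative intensity = 0.387382 / 0.470036 × 100 = 82.4

82.4%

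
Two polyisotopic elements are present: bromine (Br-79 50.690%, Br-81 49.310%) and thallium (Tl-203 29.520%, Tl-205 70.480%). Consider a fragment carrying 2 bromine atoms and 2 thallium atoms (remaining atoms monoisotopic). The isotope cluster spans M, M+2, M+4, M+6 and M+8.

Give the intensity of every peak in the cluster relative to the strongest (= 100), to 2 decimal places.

6.27 : 42.17 : 100.00 : 97.94 : 33.85

Bromine pattern (n=2): 0.25694761 : 0.49990478 : 0.24314761
Thallium pattern (n=2): 0.08714304 : 0.41611392 : 0.49674304
Convolve the two distributions (both contribute in 2-u steps):
  M: 0.25694761×0.08714304 = 0.022391
  M+2: 0.25694761×0.41611392 + 0.49990478×0.08714304 = 0.150483
  M+4: 0.25694761×0.49674304 + 0.49990478×0.41611392 + 0.24314761×0.08714304 = 0.356843
  M+6: 0.49990478×0.49674304 + 0.24314761×0.41611392 = 0.349501
  M+8: 0.24314761×0.49674304 = 0.120782
Scale to base peak (0.356843) = 100: 6.27 : 42.17 : 100.00 : 97.94 : 33.85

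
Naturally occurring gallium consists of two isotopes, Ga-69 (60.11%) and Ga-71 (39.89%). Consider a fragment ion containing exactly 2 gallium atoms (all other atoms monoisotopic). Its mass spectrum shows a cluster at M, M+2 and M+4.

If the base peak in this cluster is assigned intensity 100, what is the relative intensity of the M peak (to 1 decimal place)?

75.3

Binomial terms of (0.6011 + 0.3989)^2: M 0.3613, M+2 0.4796, M+4 0.1591 → M+2 is the base peak.
P(M+2) = C(2,1) × 0.6011^1 × 0.3989^1 = 2 × 0.6011 × 0.3989 = 0.479558 (base)
P(M) = C(2,0) × 0.6011^2 × 0.3989^0 = 1 × 0.36132121 × 1.0000 = 0.361321
Relative intensity = 0.361321 / 0.479558 × 100 = 75.3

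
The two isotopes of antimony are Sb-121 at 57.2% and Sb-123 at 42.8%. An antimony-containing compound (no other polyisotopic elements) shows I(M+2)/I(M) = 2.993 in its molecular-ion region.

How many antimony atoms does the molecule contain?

4

For n independent Sb atoms, I(M+2)/I(M) = n · (abundance Sb-123) / (abundance Sb-121) = n · 0.428/0.572.
n = 2.993 × 0.572/0.428 = 4.00 ≈ 4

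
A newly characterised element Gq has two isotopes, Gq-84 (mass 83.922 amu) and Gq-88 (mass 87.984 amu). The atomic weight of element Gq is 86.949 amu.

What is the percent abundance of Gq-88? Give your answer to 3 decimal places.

74.520%

Writing the weighted mean with unknown fraction x of Gq-84:
83.922·x + 87.984·(1 − x) = 86.949
(83.922 − 87.984)·x = 86.949 − 87.984
x = -1.035 / -4.062 = 0.25480 → 25.480% Gq-84, 74.520% Gq-88.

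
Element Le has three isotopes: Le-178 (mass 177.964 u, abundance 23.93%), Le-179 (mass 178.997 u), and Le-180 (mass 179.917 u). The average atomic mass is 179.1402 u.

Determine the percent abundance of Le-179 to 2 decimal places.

33.64%

The remaining 76.07% is split between Le-179 (fraction x) and Le-180 (fraction 0.7607 − x).
Substituting: 178.997x + 179.917(0.7607 − x) = 136.5534148
(178.997 − 179.917)x = -0.3094471  ⇒  x = 0.33636, y = 0.42434
Le-179: 33.64%, Le-180: 42.43%.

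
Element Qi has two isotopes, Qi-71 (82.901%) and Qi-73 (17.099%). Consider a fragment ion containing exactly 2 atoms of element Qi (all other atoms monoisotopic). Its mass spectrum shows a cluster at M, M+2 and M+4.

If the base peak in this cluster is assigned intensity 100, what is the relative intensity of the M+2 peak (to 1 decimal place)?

Binomial terms of (0.82901 + 0.17099)^2: M 0.6873, M+2 0.2835, M+4 0.0292 → M is the base peak.
P(M) = C(2,0) × 0.82901^2 × 0.17099^0 = 1 × 0.68725758 × 1.0000 = 0.687258 (base)
P(M+2) = C(2,1) × 0.82901^1 × 0.17099^1 = 2 × 0.82901 × 0.17099 = 0.283505
Relative intensity = 0.283505 / 0.687258 × 100 = 41.3

41.3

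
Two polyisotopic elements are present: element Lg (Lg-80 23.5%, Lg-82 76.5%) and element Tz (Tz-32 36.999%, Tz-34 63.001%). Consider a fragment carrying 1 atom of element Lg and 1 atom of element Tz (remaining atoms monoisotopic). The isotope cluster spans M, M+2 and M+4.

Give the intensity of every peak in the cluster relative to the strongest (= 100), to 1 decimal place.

Element Lg pattern (n=1): 0.2350 : 0.7650
Element Tz pattern (n=1): 0.36999 : 0.63001
Convolve the two distributions (both contribute in 2-u steps):
  M: 0.2350×0.36999 = 0.086948
  M+2: 0.2350×0.63001 + 0.7650×0.36999 = 0.431095
  M+4: 0.7650×0.63001 = 0.481958
Scale to base peak (0.481958) = 100: 18.0 : 89.4 : 100.0

18.0 : 89.4 : 100.0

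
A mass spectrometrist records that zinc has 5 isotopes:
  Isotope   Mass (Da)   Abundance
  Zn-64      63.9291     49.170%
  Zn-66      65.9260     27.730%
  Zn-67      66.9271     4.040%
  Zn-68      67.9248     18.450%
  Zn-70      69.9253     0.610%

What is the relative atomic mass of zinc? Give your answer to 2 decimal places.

65.38 Da

Average mass = Σ (abundance × isotope mass) = 0.49170 × 63.9291 + 0.27730 × 65.9260 + 0.04040 × 66.9271 + 0.18450 × 67.9248 + 0.00610 × 69.9253
= 31.43394 + 18.28128 + 2.70385 + 12.53213 + 0.42654 = 65.37774 Da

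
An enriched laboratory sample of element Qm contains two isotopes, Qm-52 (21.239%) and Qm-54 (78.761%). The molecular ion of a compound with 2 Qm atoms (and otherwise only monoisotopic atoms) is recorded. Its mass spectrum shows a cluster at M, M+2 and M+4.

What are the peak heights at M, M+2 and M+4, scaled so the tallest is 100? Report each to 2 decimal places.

7.27 : 53.93 : 100.00

Each Qm atom is independently Qm-52 (p = 0.21239) or Qm-54 (q = 0.78761); the cluster is the binomial expansion (p + q)^2.
P(M) = 0.21239^2 = 0.045110
P(M+2) = 2 × 0.21239^1 × 0.78761^1 = 0.334561
P(M+4) = 0.78761^2 = 0.620330
The M+4 peak is largest (0.620330); scaling to 100 gives 7.27 : 53.93 : 100.00.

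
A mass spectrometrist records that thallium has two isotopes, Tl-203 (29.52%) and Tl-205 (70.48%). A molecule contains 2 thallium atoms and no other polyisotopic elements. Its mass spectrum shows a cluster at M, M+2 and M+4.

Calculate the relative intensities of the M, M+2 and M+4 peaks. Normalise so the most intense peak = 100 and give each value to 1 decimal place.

17.5 : 83.8 : 100.0

Expanding (0.2952 + 0.7048)^2:
P(M) = 0.2952^2 = 0.087143
P(M+2) = 2 × 0.2952^1 × 0.7048^1 = 0.416114
P(M+4) = 0.7048^2 = 0.496743
The M+4 peak is largest (0.496743); scaling to 100 gives 17.5 : 83.8 : 100.0.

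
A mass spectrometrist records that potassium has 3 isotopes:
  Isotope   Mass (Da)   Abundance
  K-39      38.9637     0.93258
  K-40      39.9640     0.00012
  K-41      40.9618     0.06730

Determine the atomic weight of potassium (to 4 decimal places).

39.0983 Da

Weight each isotope mass by its fractional abundance: 0.93258 × 38.9637 + 0.00012 × 39.9640 + 0.06730 × 40.9618
= 36.33677 + 0.00480 + 2.75673 = 39.09830 Da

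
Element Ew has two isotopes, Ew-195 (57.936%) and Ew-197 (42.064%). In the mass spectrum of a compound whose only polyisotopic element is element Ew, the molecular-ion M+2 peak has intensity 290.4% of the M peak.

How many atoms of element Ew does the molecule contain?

4

For n independent Ew atoms, I(M+2)/I(M) = n · (abundance Ew-197) / (abundance Ew-195) = n · 0.42064/0.57936.
n = 2.904 × 0.57936/0.42064 = 4.00 ≈ 4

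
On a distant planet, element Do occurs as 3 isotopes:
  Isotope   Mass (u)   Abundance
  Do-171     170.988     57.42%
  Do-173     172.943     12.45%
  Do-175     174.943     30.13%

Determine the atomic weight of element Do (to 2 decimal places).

172.42 u

Ar = Σ fᵢ·mᵢ = 0.5742 × 170.988 + 0.1245 × 172.943 + 0.3013 × 174.943
= 98.1813 + 21.5314 + 52.7103 = 172.4230 u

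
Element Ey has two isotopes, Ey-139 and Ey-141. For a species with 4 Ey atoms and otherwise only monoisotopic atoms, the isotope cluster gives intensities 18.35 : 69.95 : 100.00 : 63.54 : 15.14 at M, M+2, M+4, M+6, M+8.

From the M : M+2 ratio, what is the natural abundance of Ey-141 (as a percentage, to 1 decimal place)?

48.8%

Write p for the Ey-139 fraction. I(M+2)/I(M) = [C(4,1)·p^3·(1−p)] / p^4 = 4·(1−p)/p = 69.95/18.35 = 3.8120
(1−p)/p = 3.8120/4 = 0.9530  ⇒  p = 1/(1 + 0.9530) = 0.5120
Ey-139: 51.2%, Ey-141: 48.8%.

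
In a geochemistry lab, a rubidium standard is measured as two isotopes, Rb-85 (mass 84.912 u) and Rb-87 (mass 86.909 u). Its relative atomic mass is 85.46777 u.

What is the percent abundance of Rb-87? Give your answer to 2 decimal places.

With x = fraction of Rb-85 (so Rb-87 is 1 − x):
84.912·x + 86.909·(1 − x) = 85.46777
(84.912 − 86.909)·x = 85.46777 − 86.909
x = -1.44123 / -1.997 = 0.72170 → 72.17% Rb-85, 27.83% Rb-87.

27.83%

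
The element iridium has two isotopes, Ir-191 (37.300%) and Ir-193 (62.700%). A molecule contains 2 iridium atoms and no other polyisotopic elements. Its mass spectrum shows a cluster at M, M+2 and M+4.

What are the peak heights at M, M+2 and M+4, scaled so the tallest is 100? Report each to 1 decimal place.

29.7 : 100.0 : 84.0

Each Ir atom is independently Ir-191 (p = 0.37300) or Ir-193 (q = 0.62700); the cluster is the binomial expansion (p + q)^2.
P(M) = 0.37300^2 = 0.139129
P(M+2) = 2 × 0.37300^1 × 0.62700^1 = 0.467742
P(M+4) = 0.62700^2 = 0.393129
The M+2 peak is largest (0.467742); scaling to 100 gives 29.7 : 100.0 : 84.0.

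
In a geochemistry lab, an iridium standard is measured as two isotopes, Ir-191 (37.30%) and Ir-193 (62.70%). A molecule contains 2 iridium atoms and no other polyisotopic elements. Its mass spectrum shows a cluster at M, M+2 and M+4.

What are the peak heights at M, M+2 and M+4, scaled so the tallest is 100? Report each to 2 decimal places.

29.74 : 100.00 : 84.05

Each Ir atom is independently Ir-191 (p = 0.3730) or Ir-193 (q = 0.6270); the cluster is the binomial expansion (p + q)^2.
P(M) = 0.3730^2 = 0.139129
P(M+2) = 2 × 0.3730^1 × 0.6270^1 = 0.467742
P(M+4) = 0.6270^2 = 0.393129
The M+2 peak is largest (0.467742); scaling to 100 gives 29.74 : 100.00 : 84.05.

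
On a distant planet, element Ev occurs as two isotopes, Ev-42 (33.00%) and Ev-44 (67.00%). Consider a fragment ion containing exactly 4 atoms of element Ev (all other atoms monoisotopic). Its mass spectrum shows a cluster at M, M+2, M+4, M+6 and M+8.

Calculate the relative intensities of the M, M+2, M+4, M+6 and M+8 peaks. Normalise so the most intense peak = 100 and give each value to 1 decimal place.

Expanding (0.3300 + 0.6700)^4:
P(M) = 0.3300^4 = 0.011859
P(M+2) = 4 × 0.3300^3 × 0.6700^1 = 0.096311
P(M+4) = 6 × 0.3300^2 × 0.6700^2 = 0.293311
P(M+6) = 4 × 0.3300^1 × 0.6700^3 = 0.397007
P(M+8) = 0.6700^4 = 0.201511
The M+6 peak is largest (0.397007); scaling to 100 gives 3.0 : 24.3 : 73.9 : 100.0 : 50.8.

3.0 : 24.3 : 73.9 : 100.0 : 50.8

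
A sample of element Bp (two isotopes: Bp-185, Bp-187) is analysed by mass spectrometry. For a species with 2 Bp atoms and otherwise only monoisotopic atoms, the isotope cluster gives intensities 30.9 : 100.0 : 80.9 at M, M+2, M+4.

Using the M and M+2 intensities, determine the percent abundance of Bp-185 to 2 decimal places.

38.20%

Write p for the Bp-185 fraction. I(M+2)/I(M) = [C(2,1)·p^1·(1−p)] / p^2 = 2·(1−p)/p = 100.0/30.9 = 3.2362
(1−p)/p = 3.2362/2 = 1.6181  ⇒  p = 1/(1 + 1.6181) = 0.3820
Bp-185: 38.20%, Bp-187: 61.80%.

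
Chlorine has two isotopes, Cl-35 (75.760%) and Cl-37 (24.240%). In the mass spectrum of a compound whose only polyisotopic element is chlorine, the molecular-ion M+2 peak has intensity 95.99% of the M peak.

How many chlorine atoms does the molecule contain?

3

For n independent Cl atoms, I(M+2)/I(M) = n · (abundance Cl-37) / (abundance Cl-35) = n · 0.24240/0.75760.
n = 0.9599 × 0.75760/0.24240 = 3.00 ≈ 3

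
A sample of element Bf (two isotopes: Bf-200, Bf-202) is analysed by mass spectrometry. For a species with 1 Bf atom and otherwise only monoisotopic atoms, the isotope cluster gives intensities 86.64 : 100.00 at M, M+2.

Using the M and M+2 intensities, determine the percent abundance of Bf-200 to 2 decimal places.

If p is the fraction of Bf that is Bf-200, then I(M+2)/I(M) = [C(1,1)·p^0·(1−p)] / p^1 = 1·(1−p)/p = 100.00/86.64 = 1.1542
(1−p)/p = 1.1542/1 = 1.1542  ⇒  p = 1/(1 + 1.1542) = 0.4642
Bf-200: 46.42%, Bf-202: 53.58%.

46.42%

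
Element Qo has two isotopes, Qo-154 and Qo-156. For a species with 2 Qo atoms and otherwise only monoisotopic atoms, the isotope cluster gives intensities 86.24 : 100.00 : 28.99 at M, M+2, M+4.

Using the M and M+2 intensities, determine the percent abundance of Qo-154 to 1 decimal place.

63.3%

If p is the fraction of Qo that is Qo-154, then I(M+2)/I(M) = [C(2,1)·p^1·(1−p)] / p^2 = 2·(1−p)/p = 100.00/86.24 = 1.1596
(1−p)/p = 1.1596/2 = 0.5798  ⇒  p = 1/(1 + 0.5798) = 0.6330
Qo-154: 63.3%, Qo-156: 36.7%.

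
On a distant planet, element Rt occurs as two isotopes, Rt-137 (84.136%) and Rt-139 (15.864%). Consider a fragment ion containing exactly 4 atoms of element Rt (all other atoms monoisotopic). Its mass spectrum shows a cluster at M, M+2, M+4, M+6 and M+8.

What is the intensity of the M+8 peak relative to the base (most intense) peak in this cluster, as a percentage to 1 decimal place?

0.1%

Binomial terms of (0.84136 + 0.15864)^4: M 0.5011, M+2 0.3779, M+4 0.1069, M+6 0.0134, M+8 0.0006 → M is the base peak.
P(M) = C(4,0) × 0.84136^4 × 0.15864^0 = 1 × 0.50110351 × 1.0000 = 0.501104 (base)
P(M+8) = C(4,4) × 0.84136^0 × 0.15864^4 = 1 × 1.0000 × 0.00063336 = 0.000633
Relative intensity = 0.000633 / 0.501104 × 100 = 0.1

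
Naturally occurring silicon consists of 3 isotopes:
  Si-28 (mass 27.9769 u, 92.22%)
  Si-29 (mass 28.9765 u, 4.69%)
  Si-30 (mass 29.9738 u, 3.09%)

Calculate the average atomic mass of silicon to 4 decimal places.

Average mass = Σ (abundance × isotope mass) = 0.9222 × 27.9769 + 0.0469 × 28.9765 + 0.0309 × 29.9738
= 25.80030 + 1.35900 + 0.92619 = 28.08549 u

28.0855 u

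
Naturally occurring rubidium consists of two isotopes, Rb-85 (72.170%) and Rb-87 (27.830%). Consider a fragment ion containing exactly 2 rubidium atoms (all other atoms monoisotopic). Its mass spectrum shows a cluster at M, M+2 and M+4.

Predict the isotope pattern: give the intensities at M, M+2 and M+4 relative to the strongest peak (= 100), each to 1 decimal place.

100.0 : 77.1 : 14.9

Expanding (0.72170 + 0.27830)^2:
P(M) = 0.72170^2 = 0.520851
P(M+2) = 2 × 0.72170^1 × 0.27830^1 = 0.401698
P(M+4) = 0.27830^2 = 0.077451
The M peak is largest (0.520851); scaling to 100 gives 100.0 : 77.1 : 14.9.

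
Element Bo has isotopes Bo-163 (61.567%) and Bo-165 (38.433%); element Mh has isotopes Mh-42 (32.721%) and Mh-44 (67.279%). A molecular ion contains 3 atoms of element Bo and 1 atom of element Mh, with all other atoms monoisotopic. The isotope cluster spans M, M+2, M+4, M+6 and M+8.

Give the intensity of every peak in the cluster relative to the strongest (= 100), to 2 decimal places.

Element Bo pattern (n=3): 0.23336944 : 0.43704034 : 0.27282101 : 0.05676921
Element Mh pattern (n=1): 0.32721 : 0.67279
Convolve the two distributions (both contribute in 2-u steps):
  M: 0.23336944×0.32721 = 0.076361
  M+2: 0.23336944×0.67279 + 0.43704034×0.32721 = 0.300013
  M+4: 0.43704034×0.67279 + 0.27282101×0.32721 = 0.383306
  M+6: 0.27282101×0.67279 + 0.05676921×0.32721 = 0.202127
  M+8: 0.05676921×0.67279 = 0.038194
Scale to base peak (0.383306) = 100: 19.92 : 78.27 : 100.00 : 52.73 : 9.96

19.92 : 78.27 : 100.00 : 52.73 : 9.96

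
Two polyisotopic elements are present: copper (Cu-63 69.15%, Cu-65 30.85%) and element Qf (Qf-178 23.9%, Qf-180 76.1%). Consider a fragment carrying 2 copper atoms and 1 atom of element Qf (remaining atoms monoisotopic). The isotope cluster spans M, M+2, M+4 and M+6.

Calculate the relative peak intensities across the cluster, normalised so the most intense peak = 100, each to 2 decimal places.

24.53 : 100.00 : 74.58 : 15.55

Copper pattern (n=2): 0.47817225 : 0.4266555 : 0.09517225
Element Qf pattern (n=1): 0.2390 : 0.7610
Convolve the two distributions (both contribute in 2-u steps):
  M: 0.47817225×0.2390 = 0.114283
  M+2: 0.47817225×0.7610 + 0.4266555×0.2390 = 0.465860
  M+4: 0.4266555×0.7610 + 0.09517225×0.2390 = 0.347431
  M+6: 0.09517225×0.7610 = 0.072426
Scale to base peak (0.465860) = 100: 24.53 : 100.00 : 74.58 : 15.55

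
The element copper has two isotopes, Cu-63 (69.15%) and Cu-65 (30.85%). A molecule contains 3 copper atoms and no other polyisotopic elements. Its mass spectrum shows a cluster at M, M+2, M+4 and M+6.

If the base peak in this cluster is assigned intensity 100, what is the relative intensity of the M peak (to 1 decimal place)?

74.7

Term probabilities: M 0.3307, M+2 0.4425, M+4 0.1974, M+6 0.0294. Base peak = M+2.
P(M+2) = C(3,1) × 0.6915^2 × 0.3085^1 = 3 × 0.47817225 × 0.3085 = 0.442548 (base)
P(M) = C(3,0) × 0.6915^3 × 0.3085^0 = 1 × 0.33065611 × 1.0000 = 0.330656
Relative intensity = 0.330656 / 0.442548 × 100 = 74.7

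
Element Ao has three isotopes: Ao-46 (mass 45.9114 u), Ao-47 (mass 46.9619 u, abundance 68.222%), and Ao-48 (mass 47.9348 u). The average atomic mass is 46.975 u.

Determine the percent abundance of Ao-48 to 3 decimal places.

The remaining 31.778% is split between Ao-46 (fraction x) and Ao-48 (fraction 0.31778 − x).
Substituting: 45.9114x + 47.9348(0.31778 − x) = 14.936652582
(45.9114 − 47.9348)x = -0.296068162  ⇒  x = 0.14632, y = 0.17146
Ao-46: 14.632%, Ao-48: 17.146%.

17.146%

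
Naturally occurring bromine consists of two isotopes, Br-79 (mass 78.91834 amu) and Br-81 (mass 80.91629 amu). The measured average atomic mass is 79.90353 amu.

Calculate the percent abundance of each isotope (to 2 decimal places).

With x = fraction of Br-79 (so Br-81 is 1 − x):
78.91834·x + 80.91629·(1 − x) = 79.90353
(78.91834 − 80.91629)·x = 79.90353 − 80.91629
x = -1.01276 / -1.99795 = 0.50690 → 50.69% Br-79, 49.31% Br-81.

Br-79: 50.69%, Br-81: 49.31%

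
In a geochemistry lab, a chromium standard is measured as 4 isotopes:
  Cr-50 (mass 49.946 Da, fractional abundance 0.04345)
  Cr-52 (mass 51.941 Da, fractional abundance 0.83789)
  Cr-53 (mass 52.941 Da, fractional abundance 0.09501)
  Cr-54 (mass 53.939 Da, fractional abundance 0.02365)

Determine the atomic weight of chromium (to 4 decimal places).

51.9966 Da

Ar = Σ fᵢ·mᵢ = 0.04345 × 49.946 + 0.83789 × 51.941 + 0.09501 × 52.941 + 0.02365 × 53.939
= 2.17015 + 43.52084 + 5.02992 + 1.27566 = 51.99657 Da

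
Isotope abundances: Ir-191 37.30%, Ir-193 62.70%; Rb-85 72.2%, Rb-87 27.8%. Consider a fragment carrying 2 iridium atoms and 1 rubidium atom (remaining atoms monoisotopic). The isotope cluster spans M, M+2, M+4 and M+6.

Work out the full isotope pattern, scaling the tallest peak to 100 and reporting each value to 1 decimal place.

Iridium pattern (n=2): 0.139129 : 0.467742 : 0.393129
Rubidium pattern (n=1): 0.7220 : 0.2780
Convolve the two distributions (both contribute in 2-u steps):
  M: 0.139129×0.7220 = 0.100451
  M+2: 0.139129×0.2780 + 0.467742×0.7220 = 0.376388
  M+4: 0.467742×0.2780 + 0.393129×0.7220 = 0.413871
  M+6: 0.393129×0.2780 = 0.109290
Scale to base peak (0.413871) = 100: 24.3 : 90.9 : 100.0 : 26.4

24.3 : 90.9 : 100.0 : 26.4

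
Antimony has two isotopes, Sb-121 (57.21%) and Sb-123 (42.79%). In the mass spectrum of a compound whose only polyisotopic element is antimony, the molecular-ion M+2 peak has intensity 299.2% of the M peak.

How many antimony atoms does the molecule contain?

With n Sb atoms, P(M+2)/P(M) = C(n,1)·p^(n−1)q / p^n = n·q/p = n · 0.4279/0.5721.
n = 2.992 × 0.5721/0.4279 = 4.00 ≈ 4

4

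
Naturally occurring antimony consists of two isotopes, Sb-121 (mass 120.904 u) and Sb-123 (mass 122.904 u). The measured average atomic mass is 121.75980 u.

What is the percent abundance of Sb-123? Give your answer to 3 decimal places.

Writing the weighted mean with unknown fraction x of Sb-121:
120.904·x + 122.904·(1 − x) = 121.75980
(120.904 − 122.904)·x = 121.75980 − 122.904
x = -1.14420 / -2.000 = 0.57210 → 57.210% Sb-121, 42.790% Sb-123.

42.790%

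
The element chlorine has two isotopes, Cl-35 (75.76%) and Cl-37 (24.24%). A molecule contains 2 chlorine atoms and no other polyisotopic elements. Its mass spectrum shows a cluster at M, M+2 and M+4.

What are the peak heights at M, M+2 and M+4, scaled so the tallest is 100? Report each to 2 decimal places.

100.00 : 63.99 : 10.24

Each Cl atom is independently Cl-35 (p = 0.7576) or Cl-37 (q = 0.2424); the cluster is the binomial expansion (p + q)^2.
P(M) = 0.7576^2 = 0.573958
P(M+2) = 2 × 0.7576^1 × 0.2424^1 = 0.367284
P(M+4) = 0.2424^2 = 0.058758
The M peak is largest (0.573958); scaling to 100 gives 100.00 : 63.99 : 10.24.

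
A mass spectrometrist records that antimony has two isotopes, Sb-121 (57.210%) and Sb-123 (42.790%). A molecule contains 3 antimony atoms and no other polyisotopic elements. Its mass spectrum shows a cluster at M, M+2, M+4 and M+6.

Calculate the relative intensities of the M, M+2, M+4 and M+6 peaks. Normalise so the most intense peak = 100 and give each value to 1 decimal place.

44.6 : 100.0 : 74.8 : 18.6

The 3 Sb atoms are independent, so intensities follow the terms of (0.57210 + 0.42790)^3.
P(M) = 0.57210^3 = 0.187247
P(M+2) = 3 × 0.57210^2 × 0.42790^1 = 0.420153
P(M+4) = 3 × 0.57210^1 × 0.42790^2 = 0.314252
P(M+6) = 0.42790^3 = 0.078348
The M+2 peak is largest (0.420153); scaling to 100 gives 44.6 : 100.0 : 74.8 : 18.6.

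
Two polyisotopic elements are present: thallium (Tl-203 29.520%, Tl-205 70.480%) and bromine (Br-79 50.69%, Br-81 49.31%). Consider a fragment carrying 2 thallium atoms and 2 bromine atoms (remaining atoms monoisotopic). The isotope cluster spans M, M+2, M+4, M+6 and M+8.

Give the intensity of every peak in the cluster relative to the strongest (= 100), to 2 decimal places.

Thallium pattern (n=2): 0.08714304 : 0.41611392 : 0.49674304
Bromine pattern (n=2): 0.25694761 : 0.49990478 : 0.24314761
Convolve the two distributions (both contribute in 2-u steps):
  M: 0.08714304×0.25694761 = 0.022391
  M+2: 0.08714304×0.49990478 + 0.41611392×0.25694761 = 0.150483
  M+4: 0.08714304×0.24314761 + 0.41611392×0.49990478 + 0.49674304×0.25694761 = 0.356843
  M+6: 0.41611392×0.24314761 + 0.49674304×0.49990478 = 0.349501
  M+8: 0.49674304×0.24314761 = 0.120782
Scale to base peak (0.356843) = 100: 6.27 : 42.17 : 100.00 : 97.94 : 33.85

6.27 : 42.17 : 100.00 : 97.94 : 33.85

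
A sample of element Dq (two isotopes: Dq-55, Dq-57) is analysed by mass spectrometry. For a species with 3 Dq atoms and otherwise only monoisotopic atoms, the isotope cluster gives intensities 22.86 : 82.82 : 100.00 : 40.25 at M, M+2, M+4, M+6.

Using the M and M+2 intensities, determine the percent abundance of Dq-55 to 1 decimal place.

If p is the fraction of Dq that is Dq-55, then I(M+2)/I(M) = [C(3,1)·p^2·(1−p)] / p^3 = 3·(1−p)/p = 82.82/22.86 = 3.6229
(1−p)/p = 3.6229/3 = 1.2076  ⇒  p = 1/(1 + 1.2076) = 0.4530
Dq-55: 45.3%, Dq-57: 54.7%.

45.3%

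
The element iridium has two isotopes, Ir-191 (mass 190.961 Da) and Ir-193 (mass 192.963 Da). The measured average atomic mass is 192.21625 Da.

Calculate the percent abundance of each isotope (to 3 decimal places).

Let x be the fractional abundance of Ir-191; then Ir-193 has abundance 1 − x.
190.961·x + 192.963·(1 − x) = 192.21625
(190.961 − 192.963)·x = 192.21625 − 192.963
x = -0.74675 / -2.002 = 0.37300 → 37.300% Ir-191, 62.700% Ir-193.

Ir-191: 37.300%, Ir-193: 62.700%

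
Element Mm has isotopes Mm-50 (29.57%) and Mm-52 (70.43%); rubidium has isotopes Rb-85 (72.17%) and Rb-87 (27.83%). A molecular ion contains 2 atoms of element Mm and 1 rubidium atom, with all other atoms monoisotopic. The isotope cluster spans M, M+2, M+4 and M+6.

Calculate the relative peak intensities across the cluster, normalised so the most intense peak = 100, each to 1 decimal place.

13.3 : 68.6 : 100.0 : 29.1

Element Mm pattern (n=2): 0.08743849 : 0.41652302 : 0.49603849
Rubidium pattern (n=1): 0.7217 : 0.2783
Convolve the two distributions (both contribute in 2-u steps):
  M: 0.08743849×0.7217 = 0.063104
  M+2: 0.08743849×0.2783 + 0.41652302×0.7217 = 0.324939
  M+4: 0.41652302×0.2783 + 0.49603849×0.7217 = 0.473909
  M+6: 0.49603849×0.2783 = 0.138048
Scale to base peak (0.473909) = 100: 13.3 : 68.6 : 100.0 : 29.1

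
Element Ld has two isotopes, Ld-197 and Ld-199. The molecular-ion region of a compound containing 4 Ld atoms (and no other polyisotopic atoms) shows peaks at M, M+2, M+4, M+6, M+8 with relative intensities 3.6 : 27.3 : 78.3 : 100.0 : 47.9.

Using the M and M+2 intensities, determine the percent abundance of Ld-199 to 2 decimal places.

65.47%

If p is the fraction of Ld that is Ld-197, then I(M+2)/I(M) = [C(4,1)·p^3·(1−p)] / p^4 = 4·(1−p)/p = 27.3/3.6 = 7.5833
(1−p)/p = 7.5833/4 = 1.8958  ⇒  p = 1/(1 + 1.8958) = 0.3453
Ld-197: 34.53%, Ld-199: 65.47%.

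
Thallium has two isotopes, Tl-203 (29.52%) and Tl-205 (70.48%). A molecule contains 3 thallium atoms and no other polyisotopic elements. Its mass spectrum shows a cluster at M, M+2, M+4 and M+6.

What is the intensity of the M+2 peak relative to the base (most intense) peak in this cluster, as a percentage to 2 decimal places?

(0.2952 + 0.7048)^3 gives M 0.0257, M+2 0.1843, M+4 0.4399, M+6 0.3501; the largest is M+4.
P(M+4) = C(3,2) × 0.2952^1 × 0.7048^2 = 3 × 0.2952 × 0.49674304 = 0.439916 (base)
P(M+2) = C(3,1) × 0.2952^2 × 0.7048^1 = 3 × 0.08714304 × 0.7048 = 0.184255
Relative intensity = 0.184255 / 0.439916 × 100 = 41.88

41.88%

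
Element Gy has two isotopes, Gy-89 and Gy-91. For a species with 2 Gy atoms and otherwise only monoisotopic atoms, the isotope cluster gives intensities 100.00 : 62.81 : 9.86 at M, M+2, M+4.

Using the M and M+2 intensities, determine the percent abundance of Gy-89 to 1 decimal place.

Write p for the Gy-89 fraction. I(M+2)/I(M) = [C(2,1)·p^1·(1−p)] / p^2 = 2·(1−p)/p = 62.81/100.00 = 0.6281
(1−p)/p = 0.6281/2 = 0.3140  ⇒  p = 1/(1 + 0.3140) = 0.7610
Gy-89: 76.1%, Gy-91: 23.9%.

76.1%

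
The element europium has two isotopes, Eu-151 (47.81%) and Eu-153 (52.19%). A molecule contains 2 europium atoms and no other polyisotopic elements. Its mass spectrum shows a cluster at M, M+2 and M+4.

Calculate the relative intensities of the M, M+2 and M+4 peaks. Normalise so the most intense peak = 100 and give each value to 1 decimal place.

Each Eu atom is independently Eu-151 (p = 0.4781) or Eu-153 (q = 0.5219); the cluster is the binomial expansion (p + q)^2.
P(M) = 0.4781^2 = 0.228580
P(M+2) = 2 × 0.4781^1 × 0.5219^1 = 0.499041
P(M+4) = 0.5219^2 = 0.272380
The M+2 peak is largest (0.499041); scaling to 100 gives 45.8 : 100.0 : 54.6.

45.8 : 100.0 : 54.6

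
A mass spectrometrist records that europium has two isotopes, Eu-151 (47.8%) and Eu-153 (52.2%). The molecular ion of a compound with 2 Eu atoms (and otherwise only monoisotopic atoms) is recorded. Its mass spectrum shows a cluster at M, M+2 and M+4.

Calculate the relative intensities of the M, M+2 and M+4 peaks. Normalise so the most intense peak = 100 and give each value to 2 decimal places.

45.79 : 100.00 : 54.60

Each Eu atom is independently Eu-151 (p = 0.478) or Eu-153 (q = 0.522); the cluster is the binomial expansion (p + q)^2.
P(M) = 0.478^2 = 0.228484
P(M+2) = 2 × 0.478^1 × 0.522^1 = 0.499032
P(M+4) = 0.522^2 = 0.272484
The M+2 peak is largest (0.499032); scaling to 100 gives 45.79 : 100.00 : 54.60.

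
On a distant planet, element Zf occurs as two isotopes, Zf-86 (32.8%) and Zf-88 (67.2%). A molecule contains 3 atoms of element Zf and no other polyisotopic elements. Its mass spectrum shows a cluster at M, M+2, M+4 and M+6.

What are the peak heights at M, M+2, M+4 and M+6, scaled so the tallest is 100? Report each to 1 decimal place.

Expanding (0.328 + 0.672)^3:
P(M) = 0.328^3 = 0.035288
P(M+2) = 3 × 0.328^2 × 0.672^1 = 0.216889
P(M+4) = 3 × 0.328^1 × 0.672^2 = 0.444359
P(M+6) = 0.672^3 = 0.303464
The M+4 peak is largest (0.444359); scaling to 100 gives 7.9 : 48.8 : 100.0 : 68.3.

7.9 : 48.8 : 100.0 : 68.3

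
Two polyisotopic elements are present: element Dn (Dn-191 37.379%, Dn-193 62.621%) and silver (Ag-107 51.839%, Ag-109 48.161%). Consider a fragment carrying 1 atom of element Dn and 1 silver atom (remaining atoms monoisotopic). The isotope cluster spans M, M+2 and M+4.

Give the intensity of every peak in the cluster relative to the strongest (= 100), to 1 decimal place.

Element Dn pattern (n=1): 0.37379 : 0.62621
Silver pattern (n=1): 0.51839 : 0.48161
Convolve the two distributions (both contribute in 2-u steps):
  M: 0.37379×0.51839 = 0.193769
  M+2: 0.37379×0.48161 + 0.62621×0.51839 = 0.504642
  M+4: 0.62621×0.48161 = 0.301589
Scale to base peak (0.504642) = 100: 38.4 : 100.0 : 59.8

38.4 : 100.0 : 59.8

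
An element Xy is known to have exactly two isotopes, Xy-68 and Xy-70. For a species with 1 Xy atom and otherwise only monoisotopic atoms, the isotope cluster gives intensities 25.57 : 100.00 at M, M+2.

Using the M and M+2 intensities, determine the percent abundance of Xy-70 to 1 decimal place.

If p is the fraction of Xy that is Xy-68, then I(M+2)/I(M) = [C(1,1)·p^0·(1−p)] / p^1 = 1·(1−p)/p = 100.00/25.57 = 3.9108
(1−p)/p = 3.9108/1 = 3.9108  ⇒  p = 1/(1 + 3.9108) = 0.2036
Xy-68: 20.4%, Xy-70: 79.6%.

79.6%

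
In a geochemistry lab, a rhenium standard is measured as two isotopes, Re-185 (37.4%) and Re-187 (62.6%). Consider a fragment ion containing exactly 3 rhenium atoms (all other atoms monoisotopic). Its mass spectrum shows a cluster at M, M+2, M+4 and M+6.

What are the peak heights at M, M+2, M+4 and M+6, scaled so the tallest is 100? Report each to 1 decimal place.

The 3 Re atoms are independent, so intensities follow the terms of (0.374 + 0.626)^3.
P(M) = 0.374^3 = 0.052314
P(M+2) = 3 × 0.374^2 × 0.626^1 = 0.262687
P(M+4) = 3 × 0.374^1 × 0.626^2 = 0.439685
P(M+6) = 0.626^3 = 0.245314
The M+4 peak is largest (0.439685); scaling to 100 gives 11.9 : 59.7 : 100.0 : 55.8.

11.9 : 59.7 : 100.0 : 55.8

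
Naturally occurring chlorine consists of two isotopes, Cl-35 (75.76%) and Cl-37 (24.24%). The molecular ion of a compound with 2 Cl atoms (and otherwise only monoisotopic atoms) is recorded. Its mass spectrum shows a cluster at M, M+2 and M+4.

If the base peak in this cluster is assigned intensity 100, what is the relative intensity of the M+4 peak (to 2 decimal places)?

(0.7576 + 0.2424)^2 gives M 0.5740, M+2 0.3673, M+4 0.0588; the largest is M.
P(M) = C(2,0) × 0.7576^2 × 0.2424^0 = 1 × 0.57395776 × 1.0000 = 0.573958 (base)
P(M+4) = C(2,2) × 0.7576^0 × 0.2424^2 = 1 × 1.0000 × 0.05875776 = 0.058758
Relative intensity = 0.058758 / 0.573958 × 100 = 10.24

10.24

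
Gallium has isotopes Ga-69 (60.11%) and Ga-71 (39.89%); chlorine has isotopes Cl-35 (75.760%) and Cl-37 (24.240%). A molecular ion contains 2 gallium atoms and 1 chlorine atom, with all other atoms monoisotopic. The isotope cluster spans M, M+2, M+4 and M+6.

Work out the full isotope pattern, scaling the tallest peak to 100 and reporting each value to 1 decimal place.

60.7 : 100.0 : 52.5 : 8.6

Gallium pattern (n=2): 0.36132121 : 0.47955758 : 0.15912121
Chlorine pattern (n=1): 0.7576 : 0.2424
Convolve the two distributions (both contribute in 2-u steps):
  M: 0.36132121×0.7576 = 0.273737
  M+2: 0.36132121×0.2424 + 0.47955758×0.7576 = 0.450897
  M+4: 0.47955758×0.2424 + 0.15912121×0.7576 = 0.236795
  M+6: 0.15912121×0.2424 = 0.038571
Scale to base peak (0.450897) = 100: 60.7 : 100.0 : 52.5 : 8.6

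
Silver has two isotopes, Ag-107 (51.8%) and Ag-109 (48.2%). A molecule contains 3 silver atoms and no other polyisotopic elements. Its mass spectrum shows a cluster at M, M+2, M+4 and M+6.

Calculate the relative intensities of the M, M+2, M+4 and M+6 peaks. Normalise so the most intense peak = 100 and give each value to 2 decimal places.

35.82 : 100.00 : 93.05 : 28.86

The 3 Ag atoms are independent, so intensities follow the terms of (0.518 + 0.482)^3.
P(M) = 0.518^3 = 0.138992
P(M+2) = 3 × 0.518^2 × 0.482^1 = 0.387997
P(M+4) = 3 × 0.518^1 × 0.482^2 = 0.361031
P(M+6) = 0.482^3 = 0.111980
The M+2 peak is largest (0.387997); scaling to 100 gives 35.82 : 100.00 : 93.05 : 28.86.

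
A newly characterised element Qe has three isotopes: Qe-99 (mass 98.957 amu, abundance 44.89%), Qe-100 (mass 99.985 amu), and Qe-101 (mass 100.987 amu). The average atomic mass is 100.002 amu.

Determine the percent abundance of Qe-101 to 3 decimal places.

The remaining 55.11% is split between Qe-100 (fraction x) and Qe-101 (fraction 0.5511 − x).
Substituting: 99.985x + 100.987(0.5511 − x) = 55.5802027
(99.985 − 100.987)x = -0.073733  ⇒  x = 0.07359, y = 0.47751
Qe-100: 7.359%, Qe-101: 47.751%.

47.751%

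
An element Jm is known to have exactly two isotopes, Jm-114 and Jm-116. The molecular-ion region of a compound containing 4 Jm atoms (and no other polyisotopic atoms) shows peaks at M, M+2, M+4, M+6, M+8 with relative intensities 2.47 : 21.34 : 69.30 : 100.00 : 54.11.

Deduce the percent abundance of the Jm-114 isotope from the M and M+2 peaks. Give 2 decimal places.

31.65%

Let p = fractional abundance of Jm-114. I(M+2)/I(M) = [C(4,1)·p^3·(1−p)] / p^4 = 4·(1−p)/p = 21.34/2.47 = 8.6397
(1−p)/p = 8.6397/4 = 2.1599  ⇒  p = 1/(1 + 2.1599) = 0.3165
Jm-114: 31.65%, Jm-116: 68.35%.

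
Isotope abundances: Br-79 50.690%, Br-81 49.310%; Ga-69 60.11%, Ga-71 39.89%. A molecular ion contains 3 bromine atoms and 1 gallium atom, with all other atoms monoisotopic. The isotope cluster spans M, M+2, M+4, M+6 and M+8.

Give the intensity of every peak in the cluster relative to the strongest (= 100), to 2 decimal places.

Bromine pattern (n=3): 0.13024674 : 0.3801026 : 0.36975457 : 0.11989609
Gallium pattern (n=1): 0.6011 : 0.3989
Convolve the two distributions (both contribute in 2-u steps):
  M: 0.13024674×0.6011 = 0.078291
  M+2: 0.13024674×0.3989 + 0.3801026×0.6011 = 0.280435
  M+4: 0.3801026×0.3989 + 0.36975457×0.6011 = 0.373882
  M+6: 0.36975457×0.3989 + 0.11989609×0.6011 = 0.219565
  M+8: 0.11989609×0.3989 = 0.047827
Scale to base peak (0.373882) = 100: 20.94 : 75.01 : 100.00 : 58.73 : 12.79

20.94 : 75.01 : 100.00 : 58.73 : 12.79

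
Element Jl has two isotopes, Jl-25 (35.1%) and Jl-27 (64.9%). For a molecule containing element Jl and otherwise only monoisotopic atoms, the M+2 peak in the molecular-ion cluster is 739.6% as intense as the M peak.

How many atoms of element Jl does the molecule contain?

The M+2/M ratio from n Jl atoms is n · q/p = n · 0.649/0.351.
n = 7.396 × 0.351/0.649 = 4.00 ≈ 4

4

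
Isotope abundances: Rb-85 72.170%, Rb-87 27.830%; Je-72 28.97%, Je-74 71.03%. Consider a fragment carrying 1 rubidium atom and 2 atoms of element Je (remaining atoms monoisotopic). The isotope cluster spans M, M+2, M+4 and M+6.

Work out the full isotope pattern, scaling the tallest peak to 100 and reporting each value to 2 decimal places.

Rubidium pattern (n=1): 0.7217 : 0.2783
Element Je pattern (n=2): 0.08392609 : 0.41154782 : 0.50452609
Convolve the two distributions (both contribute in 2-u steps):
  M: 0.7217×0.08392609 = 0.060569
  M+2: 0.7217×0.41154782 + 0.2783×0.08392609 = 0.320371
  M+4: 0.7217×0.50452609 + 0.2783×0.41154782 = 0.478650
  M+6: 0.2783×0.50452609 = 0.140410
Scale to base peak (0.478650) = 100: 12.65 : 66.93 : 100.00 : 29.33

12.65 : 66.93 : 100.00 : 29.33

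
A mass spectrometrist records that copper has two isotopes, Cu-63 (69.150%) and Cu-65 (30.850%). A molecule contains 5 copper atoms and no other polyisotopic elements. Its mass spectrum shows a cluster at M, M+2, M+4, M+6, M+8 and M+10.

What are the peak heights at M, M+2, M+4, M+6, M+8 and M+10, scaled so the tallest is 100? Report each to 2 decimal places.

44.83 : 100.00 : 89.23 : 39.81 : 8.88 : 0.79

Each Cu atom is independently Cu-63 (p = 0.69150) or Cu-65 (q = 0.30850); the cluster is the binomial expansion (p + q)^5.
P(M) = 0.69150^5 = 0.158111
P(M+2) = 5 × 0.69150^4 × 0.30850^1 = 0.352691
P(M+4) = 10 × 0.69150^3 × 0.30850^2 = 0.314693
P(M+6) = 10 × 0.69150^2 × 0.30850^3 = 0.140394
P(M+8) = 5 × 0.69150^1 × 0.30850^4 = 0.031317
P(M+10) = 0.30850^5 = 0.002794
The M+2 peak is largest (0.352691); scaling to 100 gives 44.83 : 100.00 : 89.23 : 39.81 : 8.88 : 0.79.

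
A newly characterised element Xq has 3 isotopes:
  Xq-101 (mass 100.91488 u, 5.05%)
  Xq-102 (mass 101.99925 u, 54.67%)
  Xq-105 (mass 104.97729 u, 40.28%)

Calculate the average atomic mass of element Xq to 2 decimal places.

103.14 u

Ar = Σ fᵢ·mᵢ = 0.0505 × 100.91488 + 0.5467 × 101.99925 + 0.4028 × 104.97729
= 5.096201 + 55.762990 + 42.284852 = 103.144043 u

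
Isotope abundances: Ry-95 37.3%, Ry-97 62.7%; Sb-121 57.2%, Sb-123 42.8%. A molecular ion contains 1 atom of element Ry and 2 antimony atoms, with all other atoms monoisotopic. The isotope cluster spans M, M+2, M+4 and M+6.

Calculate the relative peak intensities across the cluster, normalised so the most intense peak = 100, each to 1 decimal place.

31.5 : 100.0 : 96.8 : 29.6

Element Ry pattern (n=1): 0.3730 : 0.6270
Antimony pattern (n=2): 0.327184 : 0.489632 : 0.183184
Convolve the two distributions (both contribute in 2-u steps):
  M: 0.3730×0.327184 = 0.122040
  M+2: 0.3730×0.489632 + 0.6270×0.327184 = 0.387777
  M+4: 0.3730×0.183184 + 0.6270×0.489632 = 0.375327
  M+6: 0.6270×0.183184 = 0.114856
Scale to base peak (0.387777) = 100: 31.5 : 100.0 : 96.8 : 29.6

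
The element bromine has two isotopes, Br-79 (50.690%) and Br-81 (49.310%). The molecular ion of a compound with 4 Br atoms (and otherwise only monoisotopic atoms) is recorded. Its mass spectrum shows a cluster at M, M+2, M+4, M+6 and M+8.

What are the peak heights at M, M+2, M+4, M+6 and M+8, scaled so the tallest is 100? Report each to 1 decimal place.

The 4 Br atoms are independent, so intensities follow the terms of (0.50690 + 0.49310)^4.
P(M) = 0.50690^4 = 0.066022
P(M+2) = 4 × 0.50690^3 × 0.49310^1 = 0.256899
P(M+4) = 6 × 0.50690^2 × 0.49310^2 = 0.374857
P(M+6) = 4 × 0.50690^1 × 0.49310^3 = 0.243101
P(M+8) = 0.49310^4 = 0.059121
The M+4 peak is largest (0.374857); scaling to 100 gives 17.6 : 68.5 : 100.0 : 64.9 : 15.8.

17.6 : 68.5 : 100.0 : 64.9 : 15.8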